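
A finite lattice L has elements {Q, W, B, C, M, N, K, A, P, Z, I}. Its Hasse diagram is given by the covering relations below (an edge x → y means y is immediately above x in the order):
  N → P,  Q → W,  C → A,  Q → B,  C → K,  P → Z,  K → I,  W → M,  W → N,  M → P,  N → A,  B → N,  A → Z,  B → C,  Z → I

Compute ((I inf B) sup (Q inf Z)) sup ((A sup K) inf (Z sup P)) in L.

Z

I ∧ B = B
Q ∧ Z = Q
B ∨ Q = B
A ∨ K = I
Z ∨ P = Z
I ∧ Z = Z
B ∨ Z = Z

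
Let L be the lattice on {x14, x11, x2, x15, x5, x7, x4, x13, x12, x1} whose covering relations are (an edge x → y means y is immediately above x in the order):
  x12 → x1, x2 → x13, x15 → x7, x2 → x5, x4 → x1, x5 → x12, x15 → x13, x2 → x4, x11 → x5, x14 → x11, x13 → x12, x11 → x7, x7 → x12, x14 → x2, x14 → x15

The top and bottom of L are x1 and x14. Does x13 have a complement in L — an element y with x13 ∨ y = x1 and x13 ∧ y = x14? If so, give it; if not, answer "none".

For every candidate y, either x13 ∨ y ≠ x1 or x13 ∧ y ≠ x14; no complement exists.

none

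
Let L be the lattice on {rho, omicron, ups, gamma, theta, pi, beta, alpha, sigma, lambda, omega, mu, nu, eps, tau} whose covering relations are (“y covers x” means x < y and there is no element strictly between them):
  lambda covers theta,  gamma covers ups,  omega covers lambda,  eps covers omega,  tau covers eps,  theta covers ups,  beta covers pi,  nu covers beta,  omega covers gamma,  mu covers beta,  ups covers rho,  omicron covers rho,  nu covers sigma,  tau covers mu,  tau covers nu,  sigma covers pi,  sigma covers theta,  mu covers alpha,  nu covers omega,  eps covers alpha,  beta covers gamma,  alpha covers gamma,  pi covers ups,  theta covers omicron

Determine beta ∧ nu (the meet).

beta

Common lower bounds of {beta, nu}: beta, gamma, pi, rho, ups.
The greatest among these is beta.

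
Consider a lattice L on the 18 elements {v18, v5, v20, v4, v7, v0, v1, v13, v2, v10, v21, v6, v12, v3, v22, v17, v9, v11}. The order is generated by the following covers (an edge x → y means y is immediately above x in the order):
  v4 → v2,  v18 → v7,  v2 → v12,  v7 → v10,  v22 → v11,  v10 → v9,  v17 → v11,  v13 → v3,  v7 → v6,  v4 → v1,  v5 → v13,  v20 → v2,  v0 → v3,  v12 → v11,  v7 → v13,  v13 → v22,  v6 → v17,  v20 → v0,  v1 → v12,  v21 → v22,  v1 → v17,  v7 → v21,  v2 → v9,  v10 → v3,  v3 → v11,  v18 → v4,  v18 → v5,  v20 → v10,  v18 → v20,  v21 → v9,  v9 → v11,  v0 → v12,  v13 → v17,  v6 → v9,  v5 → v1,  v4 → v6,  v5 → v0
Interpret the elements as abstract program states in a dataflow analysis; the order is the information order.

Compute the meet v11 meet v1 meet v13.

Common lower bounds of {v11, v1, v13}: v18, v5.
The greatest among these is v5.

v5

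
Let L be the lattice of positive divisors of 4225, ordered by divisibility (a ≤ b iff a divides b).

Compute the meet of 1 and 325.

1

In the divisibility order, the meet is the greatest common divisor: gcd(1, 325) = 1.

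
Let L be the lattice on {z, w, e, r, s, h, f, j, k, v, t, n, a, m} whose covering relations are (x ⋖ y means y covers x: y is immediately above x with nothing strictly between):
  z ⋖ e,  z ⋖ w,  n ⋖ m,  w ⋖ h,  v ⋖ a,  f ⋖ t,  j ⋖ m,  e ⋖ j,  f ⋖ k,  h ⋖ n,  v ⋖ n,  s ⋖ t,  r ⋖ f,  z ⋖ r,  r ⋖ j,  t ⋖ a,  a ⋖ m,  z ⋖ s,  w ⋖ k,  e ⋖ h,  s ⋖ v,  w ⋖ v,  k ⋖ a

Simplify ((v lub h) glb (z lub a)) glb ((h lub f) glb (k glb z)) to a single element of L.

z

v ∨ h = n
z ∨ a = a
n ∧ a = v
h ∨ f = m
k ∧ z = z
m ∧ z = z
v ∧ z = z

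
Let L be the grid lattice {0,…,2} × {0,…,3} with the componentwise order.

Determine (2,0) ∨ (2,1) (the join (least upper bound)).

Common upper bounds of {(2,0), (2,1)}: (2,1), (2,2), (2,3).
The least among these is (2,1).

(2,1)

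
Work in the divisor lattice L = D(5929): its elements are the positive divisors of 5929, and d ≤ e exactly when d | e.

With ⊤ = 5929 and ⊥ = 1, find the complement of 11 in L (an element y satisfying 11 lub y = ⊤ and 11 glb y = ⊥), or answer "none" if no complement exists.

For every candidate y, either 11 ∨ y ≠ 5929 or 11 ∧ y ≠ 1; no complement exists.

none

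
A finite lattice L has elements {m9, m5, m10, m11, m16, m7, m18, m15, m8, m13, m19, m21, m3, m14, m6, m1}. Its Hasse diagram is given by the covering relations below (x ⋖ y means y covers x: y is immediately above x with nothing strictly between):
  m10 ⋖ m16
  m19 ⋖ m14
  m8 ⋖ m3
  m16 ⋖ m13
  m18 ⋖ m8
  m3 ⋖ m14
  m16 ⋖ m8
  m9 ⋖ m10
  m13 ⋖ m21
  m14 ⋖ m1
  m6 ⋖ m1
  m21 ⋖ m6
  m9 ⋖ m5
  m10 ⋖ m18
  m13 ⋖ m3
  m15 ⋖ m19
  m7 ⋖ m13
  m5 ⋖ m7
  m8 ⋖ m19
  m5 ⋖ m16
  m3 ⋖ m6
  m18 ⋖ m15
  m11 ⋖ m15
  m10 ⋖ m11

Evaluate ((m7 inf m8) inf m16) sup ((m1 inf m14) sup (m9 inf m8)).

m14

m7 ∧ m8 = m5
m5 ∧ m16 = m5
m1 ∧ m14 = m14
m9 ∧ m8 = m9
m14 ∨ m9 = m14
m5 ∨ m14 = m14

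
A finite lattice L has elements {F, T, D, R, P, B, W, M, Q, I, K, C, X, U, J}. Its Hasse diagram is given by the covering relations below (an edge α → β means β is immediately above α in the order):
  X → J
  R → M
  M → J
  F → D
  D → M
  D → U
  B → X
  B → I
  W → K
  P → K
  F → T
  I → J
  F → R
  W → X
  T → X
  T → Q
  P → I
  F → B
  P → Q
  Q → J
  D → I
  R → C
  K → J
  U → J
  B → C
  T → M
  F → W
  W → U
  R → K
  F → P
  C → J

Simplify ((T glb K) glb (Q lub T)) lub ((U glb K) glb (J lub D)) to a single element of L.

T ∧ K = F
Q ∨ T = Q
F ∧ Q = F
U ∧ K = W
J ∨ D = J
W ∧ J = W
F ∨ W = W

W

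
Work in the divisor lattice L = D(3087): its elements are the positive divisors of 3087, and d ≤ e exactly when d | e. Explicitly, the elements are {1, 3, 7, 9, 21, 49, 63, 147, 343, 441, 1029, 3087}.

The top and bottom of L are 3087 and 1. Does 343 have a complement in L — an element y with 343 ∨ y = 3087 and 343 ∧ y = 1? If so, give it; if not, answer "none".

9

Need y with 343 ∨ y = 3087 and 343 ∧ y = 1.
Checking each element gives: 9.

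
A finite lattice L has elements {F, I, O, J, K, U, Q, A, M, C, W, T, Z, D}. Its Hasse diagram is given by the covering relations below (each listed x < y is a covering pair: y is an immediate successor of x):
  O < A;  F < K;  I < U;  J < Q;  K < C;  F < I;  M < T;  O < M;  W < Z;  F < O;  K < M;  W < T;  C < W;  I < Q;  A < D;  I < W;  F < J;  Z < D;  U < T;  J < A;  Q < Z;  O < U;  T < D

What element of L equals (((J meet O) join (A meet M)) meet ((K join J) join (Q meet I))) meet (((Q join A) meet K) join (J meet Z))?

F

J ∧ O = F
A ∧ M = O
F ∨ O = O
K ∨ J = Z
Q ∧ I = I
Z ∨ I = Z
O ∧ Z = F
Q ∨ A = D
D ∧ K = K
J ∧ Z = J
K ∨ J = Z
F ∧ Z = F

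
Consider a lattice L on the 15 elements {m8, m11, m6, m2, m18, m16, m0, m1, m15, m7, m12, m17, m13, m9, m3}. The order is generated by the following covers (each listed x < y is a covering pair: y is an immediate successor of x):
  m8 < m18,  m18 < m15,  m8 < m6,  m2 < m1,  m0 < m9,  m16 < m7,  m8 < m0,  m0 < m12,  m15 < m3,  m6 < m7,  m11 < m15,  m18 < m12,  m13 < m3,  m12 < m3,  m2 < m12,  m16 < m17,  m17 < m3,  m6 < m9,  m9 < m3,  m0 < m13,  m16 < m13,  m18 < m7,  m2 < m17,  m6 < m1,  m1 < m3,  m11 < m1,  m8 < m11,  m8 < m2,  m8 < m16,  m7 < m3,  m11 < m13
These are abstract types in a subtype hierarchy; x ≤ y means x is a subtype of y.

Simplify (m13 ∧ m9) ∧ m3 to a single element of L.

m0

m13 ∧ m9 = m0
m0 ∧ m3 = m0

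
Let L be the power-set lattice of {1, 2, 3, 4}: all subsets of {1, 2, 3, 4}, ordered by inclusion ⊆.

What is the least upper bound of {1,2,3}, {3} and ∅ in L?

{1,2,3}

Common upper bounds of {{1,2,3}, {3}, ∅}: {1,2,3,4}, {1,2,3}.
The least among these is {1,2,3}.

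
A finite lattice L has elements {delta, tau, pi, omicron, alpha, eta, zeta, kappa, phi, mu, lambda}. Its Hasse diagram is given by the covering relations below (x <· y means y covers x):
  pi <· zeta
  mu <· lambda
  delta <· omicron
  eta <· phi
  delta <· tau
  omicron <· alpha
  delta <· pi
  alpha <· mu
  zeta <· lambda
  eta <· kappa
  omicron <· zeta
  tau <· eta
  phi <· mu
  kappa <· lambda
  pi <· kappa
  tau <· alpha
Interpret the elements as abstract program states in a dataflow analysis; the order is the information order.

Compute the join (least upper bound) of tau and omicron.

Common upper bounds of {tau, omicron}: alpha, lambda, mu.
The least among these is alpha.

alpha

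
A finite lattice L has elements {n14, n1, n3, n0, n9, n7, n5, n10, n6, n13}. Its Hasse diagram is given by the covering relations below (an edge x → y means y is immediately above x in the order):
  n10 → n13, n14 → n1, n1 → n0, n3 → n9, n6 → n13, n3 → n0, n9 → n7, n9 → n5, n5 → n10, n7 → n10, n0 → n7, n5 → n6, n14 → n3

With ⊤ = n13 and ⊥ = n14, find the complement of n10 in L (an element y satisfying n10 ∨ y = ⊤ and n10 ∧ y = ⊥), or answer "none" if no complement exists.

For every candidate y, either n10 ∨ y ≠ n13 or n10 ∧ y ≠ n14; no complement exists.

none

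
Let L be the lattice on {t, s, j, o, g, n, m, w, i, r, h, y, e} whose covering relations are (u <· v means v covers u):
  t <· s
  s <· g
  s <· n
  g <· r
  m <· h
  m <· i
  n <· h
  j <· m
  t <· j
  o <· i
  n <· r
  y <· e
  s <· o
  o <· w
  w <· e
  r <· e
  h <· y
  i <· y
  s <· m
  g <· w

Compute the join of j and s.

Common upper bounds of {j, s}: e, h, i, m, y.
The least among these is m.

m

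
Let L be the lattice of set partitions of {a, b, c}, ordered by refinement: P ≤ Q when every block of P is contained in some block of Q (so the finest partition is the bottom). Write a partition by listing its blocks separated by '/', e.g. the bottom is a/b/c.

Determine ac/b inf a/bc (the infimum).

The meet (common refinement) of ac/b and a/bc intersects blocks pairwise, giving a/b/c.

a/b/c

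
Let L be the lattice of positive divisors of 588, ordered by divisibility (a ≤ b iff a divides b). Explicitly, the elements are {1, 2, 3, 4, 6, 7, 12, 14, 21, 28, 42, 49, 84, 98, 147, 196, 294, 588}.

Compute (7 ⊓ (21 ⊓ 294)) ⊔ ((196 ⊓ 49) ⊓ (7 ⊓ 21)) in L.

7

21 ∧ 294 = 21
7 ∧ 21 = 7
196 ∧ 49 = 49
7 ∧ 21 = 7
49 ∧ 7 = 7
7 ∨ 7 = 7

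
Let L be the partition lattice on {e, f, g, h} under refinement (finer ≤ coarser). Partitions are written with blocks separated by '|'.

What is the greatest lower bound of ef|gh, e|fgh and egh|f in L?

e|f|gh

Common lower bounds of {ef|gh, e|fgh, egh|f}: e|f|gh, e|f|g|h.
The greatest among these is e|f|gh.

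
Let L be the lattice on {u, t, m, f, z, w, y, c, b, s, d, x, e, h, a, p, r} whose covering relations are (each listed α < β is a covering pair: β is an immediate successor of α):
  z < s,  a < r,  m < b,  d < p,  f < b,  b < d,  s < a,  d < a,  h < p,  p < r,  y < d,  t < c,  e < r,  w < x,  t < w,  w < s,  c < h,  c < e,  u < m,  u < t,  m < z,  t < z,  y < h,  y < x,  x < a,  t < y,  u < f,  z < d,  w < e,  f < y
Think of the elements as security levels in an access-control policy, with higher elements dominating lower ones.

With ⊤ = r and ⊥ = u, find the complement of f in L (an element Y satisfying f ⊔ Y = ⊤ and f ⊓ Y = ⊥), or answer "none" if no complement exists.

e

Need Y with f ∨ Y = r and f ∧ Y = u.
Checking each element gives: e.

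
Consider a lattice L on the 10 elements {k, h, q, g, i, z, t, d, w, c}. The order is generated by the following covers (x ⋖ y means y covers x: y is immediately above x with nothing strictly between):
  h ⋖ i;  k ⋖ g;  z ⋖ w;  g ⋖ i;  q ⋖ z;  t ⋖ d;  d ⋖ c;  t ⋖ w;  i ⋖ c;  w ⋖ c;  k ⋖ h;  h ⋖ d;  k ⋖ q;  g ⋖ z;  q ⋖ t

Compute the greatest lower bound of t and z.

Common lower bounds of {t, z}: k, q.
The greatest among these is q.

q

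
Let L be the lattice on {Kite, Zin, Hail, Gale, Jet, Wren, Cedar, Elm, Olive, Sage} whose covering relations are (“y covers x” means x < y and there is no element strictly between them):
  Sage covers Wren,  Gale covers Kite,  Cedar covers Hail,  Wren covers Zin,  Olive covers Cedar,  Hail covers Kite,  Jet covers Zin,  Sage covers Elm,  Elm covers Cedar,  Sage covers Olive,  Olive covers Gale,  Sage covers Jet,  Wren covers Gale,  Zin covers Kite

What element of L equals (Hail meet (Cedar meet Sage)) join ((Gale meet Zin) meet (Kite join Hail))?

Cedar ∧ Sage = Cedar
Hail ∧ Cedar = Hail
Gale ∧ Zin = Kite
Kite ∨ Hail = Hail
Kite ∧ Hail = Kite
Hail ∨ Kite = Hail

Hail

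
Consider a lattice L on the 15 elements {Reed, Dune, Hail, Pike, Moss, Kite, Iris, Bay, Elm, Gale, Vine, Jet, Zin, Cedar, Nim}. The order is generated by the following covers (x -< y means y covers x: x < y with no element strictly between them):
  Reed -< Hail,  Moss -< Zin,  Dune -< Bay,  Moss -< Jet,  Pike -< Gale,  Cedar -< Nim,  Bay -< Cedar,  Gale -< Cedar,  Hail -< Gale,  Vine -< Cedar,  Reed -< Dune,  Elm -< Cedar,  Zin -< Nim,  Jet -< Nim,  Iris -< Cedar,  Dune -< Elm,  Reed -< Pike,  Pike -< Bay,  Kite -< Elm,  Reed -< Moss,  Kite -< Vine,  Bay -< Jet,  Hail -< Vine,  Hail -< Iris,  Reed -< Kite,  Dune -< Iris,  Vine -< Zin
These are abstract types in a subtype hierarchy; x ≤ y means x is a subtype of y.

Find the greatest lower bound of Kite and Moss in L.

Reed

Common lower bounds of {Kite, Moss}: Reed.
The greatest among these is Reed.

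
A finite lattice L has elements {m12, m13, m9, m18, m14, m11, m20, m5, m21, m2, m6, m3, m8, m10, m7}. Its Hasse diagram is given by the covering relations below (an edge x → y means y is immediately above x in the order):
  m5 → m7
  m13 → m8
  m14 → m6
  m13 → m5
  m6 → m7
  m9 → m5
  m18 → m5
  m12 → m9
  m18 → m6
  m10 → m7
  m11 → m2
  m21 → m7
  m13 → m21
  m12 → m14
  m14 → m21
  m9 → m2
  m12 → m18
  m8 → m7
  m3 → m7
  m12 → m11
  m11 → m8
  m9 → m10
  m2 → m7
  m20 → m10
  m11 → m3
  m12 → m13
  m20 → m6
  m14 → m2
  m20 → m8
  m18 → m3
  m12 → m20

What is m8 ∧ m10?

Common lower bounds of {m8, m10}: m12, m20.
The greatest among these is m20.

m20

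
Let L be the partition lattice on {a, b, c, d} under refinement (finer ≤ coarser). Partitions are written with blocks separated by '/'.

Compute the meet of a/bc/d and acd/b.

a/b/c/d

The meet (common refinement) of a/bc/d and acd/b intersects blocks pairwise, giving a/b/c/d.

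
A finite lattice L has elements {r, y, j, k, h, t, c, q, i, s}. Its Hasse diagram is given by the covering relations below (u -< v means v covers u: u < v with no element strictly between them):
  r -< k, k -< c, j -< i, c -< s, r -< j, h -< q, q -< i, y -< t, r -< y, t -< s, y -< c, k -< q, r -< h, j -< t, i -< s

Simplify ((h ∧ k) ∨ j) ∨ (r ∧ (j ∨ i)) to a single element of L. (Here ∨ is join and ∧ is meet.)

h ∧ k = r
r ∨ j = j
j ∨ i = i
r ∧ i = r
j ∨ r = j

j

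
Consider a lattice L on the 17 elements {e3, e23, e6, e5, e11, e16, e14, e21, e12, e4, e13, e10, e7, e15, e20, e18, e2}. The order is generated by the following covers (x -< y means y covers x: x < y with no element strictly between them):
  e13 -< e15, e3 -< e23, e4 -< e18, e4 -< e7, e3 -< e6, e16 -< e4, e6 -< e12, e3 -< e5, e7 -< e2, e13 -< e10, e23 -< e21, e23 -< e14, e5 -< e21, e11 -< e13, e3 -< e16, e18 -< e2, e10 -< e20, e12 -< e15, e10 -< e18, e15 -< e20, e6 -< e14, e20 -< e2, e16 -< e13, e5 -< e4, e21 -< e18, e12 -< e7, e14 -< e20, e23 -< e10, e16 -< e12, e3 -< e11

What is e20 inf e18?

e10

Common lower bounds of {e20, e18}: e10, e11, e13, e16, e23, e3.
The greatest among these is e10.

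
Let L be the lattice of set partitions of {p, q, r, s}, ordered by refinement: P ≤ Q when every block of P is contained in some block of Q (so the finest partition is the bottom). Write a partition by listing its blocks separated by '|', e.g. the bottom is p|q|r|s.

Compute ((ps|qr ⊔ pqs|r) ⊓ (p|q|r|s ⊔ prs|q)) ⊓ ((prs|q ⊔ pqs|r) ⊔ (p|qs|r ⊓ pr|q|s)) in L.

prs|q

ps|qr ∨ pqs|r = pqrs
p|q|r|s ∨ prs|q = prs|q
pqrs ∧ prs|q = prs|q
prs|q ∨ pqs|r = pqrs
p|qs|r ∧ pr|q|s = p|q|r|s
pqrs ∨ p|q|r|s = pqrs
prs|q ∧ pqrs = prs|q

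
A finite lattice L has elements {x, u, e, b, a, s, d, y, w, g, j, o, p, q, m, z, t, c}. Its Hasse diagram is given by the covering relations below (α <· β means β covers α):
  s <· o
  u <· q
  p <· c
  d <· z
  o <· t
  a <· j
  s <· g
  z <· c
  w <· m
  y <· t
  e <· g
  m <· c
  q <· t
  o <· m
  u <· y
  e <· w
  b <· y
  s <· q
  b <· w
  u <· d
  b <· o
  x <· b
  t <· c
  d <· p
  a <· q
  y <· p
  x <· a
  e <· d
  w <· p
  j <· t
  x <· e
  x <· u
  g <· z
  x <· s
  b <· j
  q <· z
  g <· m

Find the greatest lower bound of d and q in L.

Common lower bounds of {d, q}: u, x.
The greatest among these is u.

u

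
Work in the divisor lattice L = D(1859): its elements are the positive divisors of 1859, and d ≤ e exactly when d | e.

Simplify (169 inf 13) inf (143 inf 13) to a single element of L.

169 ∧ 13 = 13
143 ∧ 13 = 13
13 ∧ 13 = 13

13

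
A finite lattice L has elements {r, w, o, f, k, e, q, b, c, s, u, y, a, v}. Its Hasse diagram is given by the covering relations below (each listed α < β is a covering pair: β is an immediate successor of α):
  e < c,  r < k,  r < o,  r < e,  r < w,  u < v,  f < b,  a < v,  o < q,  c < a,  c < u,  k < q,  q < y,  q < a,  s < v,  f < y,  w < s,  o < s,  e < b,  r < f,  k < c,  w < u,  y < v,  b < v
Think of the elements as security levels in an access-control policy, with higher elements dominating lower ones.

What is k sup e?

Common upper bounds of {k, e}: a, c, u, v.
The least among these is c.

c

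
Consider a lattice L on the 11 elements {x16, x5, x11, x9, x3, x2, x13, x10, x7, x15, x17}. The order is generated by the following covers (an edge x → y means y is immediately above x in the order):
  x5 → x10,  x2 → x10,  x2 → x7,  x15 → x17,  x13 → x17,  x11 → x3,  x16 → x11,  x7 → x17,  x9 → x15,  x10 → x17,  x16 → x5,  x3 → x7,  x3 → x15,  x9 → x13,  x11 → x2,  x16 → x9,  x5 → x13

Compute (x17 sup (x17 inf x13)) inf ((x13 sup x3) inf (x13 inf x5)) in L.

x5

x17 ∧ x13 = x13
x17 ∨ x13 = x17
x13 ∨ x3 = x17
x13 ∧ x5 = x5
x17 ∧ x5 = x5
x17 ∧ x5 = x5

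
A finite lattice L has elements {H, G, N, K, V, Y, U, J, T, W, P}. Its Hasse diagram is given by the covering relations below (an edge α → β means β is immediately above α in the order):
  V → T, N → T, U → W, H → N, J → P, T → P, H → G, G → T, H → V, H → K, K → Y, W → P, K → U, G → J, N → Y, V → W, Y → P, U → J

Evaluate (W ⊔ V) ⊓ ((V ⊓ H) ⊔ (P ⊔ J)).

W ∨ V = W
V ∧ H = H
P ∨ J = P
H ∨ P = P
W ∧ P = W

W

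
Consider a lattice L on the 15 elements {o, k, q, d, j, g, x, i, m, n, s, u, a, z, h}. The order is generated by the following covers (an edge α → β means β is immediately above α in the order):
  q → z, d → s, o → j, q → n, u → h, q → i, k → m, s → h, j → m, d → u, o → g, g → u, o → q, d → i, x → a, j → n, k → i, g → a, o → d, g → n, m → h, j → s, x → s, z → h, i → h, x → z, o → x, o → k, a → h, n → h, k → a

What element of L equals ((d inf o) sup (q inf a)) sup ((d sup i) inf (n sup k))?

i

d ∧ o = o
q ∧ a = o
o ∨ o = o
d ∨ i = i
n ∨ k = h
i ∧ h = i
o ∨ i = i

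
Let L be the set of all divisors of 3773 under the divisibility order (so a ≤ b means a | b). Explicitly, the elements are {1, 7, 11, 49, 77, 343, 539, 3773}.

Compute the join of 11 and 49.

539

In the divisibility order, the join is the least common multiple: lcm(11, 49) = 539.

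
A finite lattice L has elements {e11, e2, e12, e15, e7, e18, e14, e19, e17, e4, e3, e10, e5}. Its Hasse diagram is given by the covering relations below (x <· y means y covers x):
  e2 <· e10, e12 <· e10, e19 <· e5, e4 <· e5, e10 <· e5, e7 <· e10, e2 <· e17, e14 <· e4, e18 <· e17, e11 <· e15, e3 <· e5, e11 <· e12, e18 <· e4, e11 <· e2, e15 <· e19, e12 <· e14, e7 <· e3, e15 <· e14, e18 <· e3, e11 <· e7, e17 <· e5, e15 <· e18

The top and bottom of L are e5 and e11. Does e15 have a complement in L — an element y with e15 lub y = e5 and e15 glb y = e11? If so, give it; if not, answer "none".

e10

Need y with e15 ∨ y = e5 and e15 ∧ y = e11.
Checking each element gives: e10.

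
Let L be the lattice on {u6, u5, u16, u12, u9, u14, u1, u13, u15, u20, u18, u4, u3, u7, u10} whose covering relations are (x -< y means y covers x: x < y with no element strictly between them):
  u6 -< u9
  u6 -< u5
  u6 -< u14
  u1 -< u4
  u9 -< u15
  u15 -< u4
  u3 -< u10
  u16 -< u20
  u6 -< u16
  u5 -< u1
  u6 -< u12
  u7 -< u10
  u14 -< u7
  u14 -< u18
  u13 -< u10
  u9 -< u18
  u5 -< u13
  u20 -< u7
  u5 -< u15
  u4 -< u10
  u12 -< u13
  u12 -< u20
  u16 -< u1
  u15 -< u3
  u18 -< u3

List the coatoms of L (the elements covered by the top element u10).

u13, u3, u4, u7

The coatoms are exactly the elements covered by u10: u13, u3, u4, u7.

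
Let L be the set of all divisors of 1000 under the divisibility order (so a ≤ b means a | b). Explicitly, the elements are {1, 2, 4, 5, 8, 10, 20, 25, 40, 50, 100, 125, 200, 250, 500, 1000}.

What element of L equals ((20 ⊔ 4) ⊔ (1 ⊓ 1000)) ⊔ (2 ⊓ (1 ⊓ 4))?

20 ∨ 4 = 20
1 ∧ 1000 = 1
20 ∨ 1 = 20
1 ∧ 4 = 1
2 ∧ 1 = 1
20 ∨ 1 = 20

20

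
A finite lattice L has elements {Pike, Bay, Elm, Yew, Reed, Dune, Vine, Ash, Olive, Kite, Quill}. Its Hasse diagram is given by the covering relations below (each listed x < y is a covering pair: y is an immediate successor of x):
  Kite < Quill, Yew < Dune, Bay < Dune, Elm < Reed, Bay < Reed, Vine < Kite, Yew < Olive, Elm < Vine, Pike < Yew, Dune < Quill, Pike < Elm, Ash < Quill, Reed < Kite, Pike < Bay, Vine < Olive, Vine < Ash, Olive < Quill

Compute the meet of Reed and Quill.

Common lower bounds of {Reed, Quill}: Bay, Elm, Pike, Reed.
The greatest among these is Reed.

Reed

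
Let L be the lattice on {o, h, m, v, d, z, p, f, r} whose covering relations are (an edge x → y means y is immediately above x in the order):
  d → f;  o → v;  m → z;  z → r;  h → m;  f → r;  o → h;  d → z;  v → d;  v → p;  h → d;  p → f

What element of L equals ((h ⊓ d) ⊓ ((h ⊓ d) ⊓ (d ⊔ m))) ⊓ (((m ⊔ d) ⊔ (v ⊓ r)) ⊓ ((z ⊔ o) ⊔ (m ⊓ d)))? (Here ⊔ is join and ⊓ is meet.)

h

h ∧ d = h
h ∧ d = h
d ∨ m = z
h ∧ z = h
h ∧ h = h
m ∨ d = z
v ∧ r = v
z ∨ v = z
z ∨ o = z
m ∧ d = h
z ∨ h = z
z ∧ z = z
h ∧ z = h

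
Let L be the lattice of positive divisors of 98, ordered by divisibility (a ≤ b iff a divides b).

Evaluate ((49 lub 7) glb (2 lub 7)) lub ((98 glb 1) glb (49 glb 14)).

49 ∨ 7 = 49
2 ∨ 7 = 14
49 ∧ 14 = 7
98 ∧ 1 = 1
49 ∧ 14 = 7
1 ∧ 7 = 1
7 ∨ 1 = 7

7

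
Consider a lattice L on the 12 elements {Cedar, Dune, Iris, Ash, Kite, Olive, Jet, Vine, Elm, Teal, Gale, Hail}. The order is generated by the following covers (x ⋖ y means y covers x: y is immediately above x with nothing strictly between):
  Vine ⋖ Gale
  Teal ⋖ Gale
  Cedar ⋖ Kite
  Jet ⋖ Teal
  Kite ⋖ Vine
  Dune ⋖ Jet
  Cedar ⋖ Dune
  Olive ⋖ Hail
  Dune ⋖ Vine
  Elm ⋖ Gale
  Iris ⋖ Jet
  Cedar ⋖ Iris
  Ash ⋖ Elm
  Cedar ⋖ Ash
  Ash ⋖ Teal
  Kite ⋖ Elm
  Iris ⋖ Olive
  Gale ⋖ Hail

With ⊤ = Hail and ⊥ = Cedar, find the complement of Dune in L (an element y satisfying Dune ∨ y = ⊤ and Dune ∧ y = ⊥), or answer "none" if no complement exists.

Need y with Dune ∨ y = Hail and Dune ∧ y = Cedar.
Checking each element gives: Olive.

Olive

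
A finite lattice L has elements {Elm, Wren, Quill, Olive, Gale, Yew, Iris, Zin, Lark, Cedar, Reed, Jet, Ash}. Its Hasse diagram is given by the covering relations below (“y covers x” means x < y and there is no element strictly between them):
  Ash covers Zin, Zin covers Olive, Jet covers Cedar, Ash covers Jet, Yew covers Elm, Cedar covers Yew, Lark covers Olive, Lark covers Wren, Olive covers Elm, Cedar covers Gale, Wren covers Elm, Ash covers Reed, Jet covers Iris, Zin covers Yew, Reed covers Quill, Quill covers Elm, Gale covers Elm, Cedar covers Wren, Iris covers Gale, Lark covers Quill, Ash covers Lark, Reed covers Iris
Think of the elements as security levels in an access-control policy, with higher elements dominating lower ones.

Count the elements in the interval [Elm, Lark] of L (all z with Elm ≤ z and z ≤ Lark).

5

The interval [Elm, Lark] = {Elm, Lark, Olive, Quill, Wren}, which has 5 elements.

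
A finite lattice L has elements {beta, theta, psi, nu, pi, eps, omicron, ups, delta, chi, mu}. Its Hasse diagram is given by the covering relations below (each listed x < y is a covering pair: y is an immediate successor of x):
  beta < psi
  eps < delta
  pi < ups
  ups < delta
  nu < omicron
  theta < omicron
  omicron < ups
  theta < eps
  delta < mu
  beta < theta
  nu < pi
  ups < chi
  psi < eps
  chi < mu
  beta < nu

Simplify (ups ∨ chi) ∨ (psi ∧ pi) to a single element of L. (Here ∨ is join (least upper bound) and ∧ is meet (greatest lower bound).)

ups ∨ chi = chi
psi ∧ pi = beta
chi ∨ beta = chi

chi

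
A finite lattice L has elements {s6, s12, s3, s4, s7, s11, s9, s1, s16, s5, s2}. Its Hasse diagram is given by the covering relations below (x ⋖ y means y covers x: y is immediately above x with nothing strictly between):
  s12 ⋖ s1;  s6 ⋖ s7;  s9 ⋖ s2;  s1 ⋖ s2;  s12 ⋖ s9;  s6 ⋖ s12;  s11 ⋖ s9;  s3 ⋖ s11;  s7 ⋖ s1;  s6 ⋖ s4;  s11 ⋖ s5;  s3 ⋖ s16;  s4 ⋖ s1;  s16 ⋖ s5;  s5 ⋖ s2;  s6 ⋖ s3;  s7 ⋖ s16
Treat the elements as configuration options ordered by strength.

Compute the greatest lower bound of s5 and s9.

s11

Common lower bounds of {s5, s9}: s11, s3, s6.
The greatest among these is s11.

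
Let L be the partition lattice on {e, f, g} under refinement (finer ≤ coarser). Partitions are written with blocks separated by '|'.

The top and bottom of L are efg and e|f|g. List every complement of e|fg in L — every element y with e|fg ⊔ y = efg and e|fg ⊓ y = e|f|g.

ef|g, eg|f

Need y with e|fg ∨ y = efg and e|fg ∧ y = e|f|g.
Checking each element gives: ef|g, eg|f.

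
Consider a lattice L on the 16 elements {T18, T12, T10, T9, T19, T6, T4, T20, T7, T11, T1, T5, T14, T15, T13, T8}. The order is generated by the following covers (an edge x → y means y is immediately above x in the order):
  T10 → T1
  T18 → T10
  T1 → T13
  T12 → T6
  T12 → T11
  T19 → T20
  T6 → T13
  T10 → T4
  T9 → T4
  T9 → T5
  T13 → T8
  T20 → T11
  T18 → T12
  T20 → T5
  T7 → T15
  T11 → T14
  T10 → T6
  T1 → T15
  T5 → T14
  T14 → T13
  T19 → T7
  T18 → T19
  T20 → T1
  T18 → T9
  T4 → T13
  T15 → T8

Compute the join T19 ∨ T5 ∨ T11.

T14

Common upper bounds of {T19, T5, T11}: T13, T14, T8.
The least among these is T14.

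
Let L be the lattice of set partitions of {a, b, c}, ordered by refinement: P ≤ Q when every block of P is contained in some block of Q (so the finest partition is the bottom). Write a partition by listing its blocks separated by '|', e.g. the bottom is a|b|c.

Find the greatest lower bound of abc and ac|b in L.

The meet (common refinement) of abc and ac|b intersects blocks pairwise, giving ac|b.

ac|b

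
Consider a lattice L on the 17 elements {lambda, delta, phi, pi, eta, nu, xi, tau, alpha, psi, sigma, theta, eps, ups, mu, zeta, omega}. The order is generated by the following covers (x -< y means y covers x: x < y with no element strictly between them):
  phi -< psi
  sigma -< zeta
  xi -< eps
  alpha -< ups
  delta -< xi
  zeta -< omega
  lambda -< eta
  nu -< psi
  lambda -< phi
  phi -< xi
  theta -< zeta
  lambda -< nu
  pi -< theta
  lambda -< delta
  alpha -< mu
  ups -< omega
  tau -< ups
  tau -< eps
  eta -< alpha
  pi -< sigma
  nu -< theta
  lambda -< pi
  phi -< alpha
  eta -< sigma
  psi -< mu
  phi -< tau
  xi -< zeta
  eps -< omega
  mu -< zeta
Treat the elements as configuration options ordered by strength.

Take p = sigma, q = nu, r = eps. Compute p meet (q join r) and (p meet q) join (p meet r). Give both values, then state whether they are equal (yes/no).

q join r = omega, so p meet (q join r) = sigma meet omega = sigma.
p meet q = lambda and p meet r = lambda, so (p meet q) join (p meet r) = lambda join lambda = lambda.
Equal: no.

sigma; lambda; no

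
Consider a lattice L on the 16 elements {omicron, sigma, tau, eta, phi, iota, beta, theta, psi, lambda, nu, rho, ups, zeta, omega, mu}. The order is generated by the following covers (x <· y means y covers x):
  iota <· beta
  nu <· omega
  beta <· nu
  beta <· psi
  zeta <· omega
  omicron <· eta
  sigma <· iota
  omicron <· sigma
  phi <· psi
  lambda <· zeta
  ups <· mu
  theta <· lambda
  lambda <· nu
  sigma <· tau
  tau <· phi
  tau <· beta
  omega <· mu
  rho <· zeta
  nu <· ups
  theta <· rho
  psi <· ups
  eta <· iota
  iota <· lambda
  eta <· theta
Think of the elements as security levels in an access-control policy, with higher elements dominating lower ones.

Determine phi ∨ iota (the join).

psi

Common upper bounds of {phi, iota}: mu, psi, ups.
The least among these is psi.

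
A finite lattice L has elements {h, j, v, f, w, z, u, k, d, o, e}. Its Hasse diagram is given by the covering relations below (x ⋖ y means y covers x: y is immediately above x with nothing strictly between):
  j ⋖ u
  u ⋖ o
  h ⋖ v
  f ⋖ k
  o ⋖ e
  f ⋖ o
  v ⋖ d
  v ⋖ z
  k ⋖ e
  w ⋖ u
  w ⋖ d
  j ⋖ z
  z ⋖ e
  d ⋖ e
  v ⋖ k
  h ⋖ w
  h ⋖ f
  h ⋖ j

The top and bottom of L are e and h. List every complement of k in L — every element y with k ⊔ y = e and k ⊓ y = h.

j, u, w

Need y with k ∨ y = e and k ∧ y = h.
Checking each element gives: j, u, w.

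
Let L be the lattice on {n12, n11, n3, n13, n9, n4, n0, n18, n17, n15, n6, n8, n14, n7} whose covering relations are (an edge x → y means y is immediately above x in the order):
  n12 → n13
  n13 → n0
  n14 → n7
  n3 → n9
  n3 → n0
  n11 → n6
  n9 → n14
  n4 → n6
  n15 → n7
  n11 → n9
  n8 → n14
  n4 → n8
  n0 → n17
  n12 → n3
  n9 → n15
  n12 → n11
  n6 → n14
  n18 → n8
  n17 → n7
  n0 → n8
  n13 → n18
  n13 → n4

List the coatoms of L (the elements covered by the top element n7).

The coatoms are exactly the elements covered by n7: n14, n15, n17.

n14, n15, n17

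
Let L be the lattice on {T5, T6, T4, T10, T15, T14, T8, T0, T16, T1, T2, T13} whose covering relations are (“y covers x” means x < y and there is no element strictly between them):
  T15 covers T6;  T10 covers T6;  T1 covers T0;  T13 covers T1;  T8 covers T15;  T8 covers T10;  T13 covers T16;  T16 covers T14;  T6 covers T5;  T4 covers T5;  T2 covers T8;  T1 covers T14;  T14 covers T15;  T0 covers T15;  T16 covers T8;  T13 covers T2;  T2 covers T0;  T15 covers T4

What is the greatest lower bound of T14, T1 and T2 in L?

Common lower bounds of {T14, T1, T2}: T15, T4, T5, T6.
The greatest among these is T15.

T15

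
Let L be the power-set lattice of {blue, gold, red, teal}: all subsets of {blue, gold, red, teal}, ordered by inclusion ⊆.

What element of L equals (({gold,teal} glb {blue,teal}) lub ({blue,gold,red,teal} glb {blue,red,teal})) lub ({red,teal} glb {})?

{blue,red,teal}

{gold,teal} ∧ {blue,teal} = {teal}
{blue,gold,red,teal} ∧ {blue,red,teal} = {blue,red,teal}
{teal} ∨ {blue,red,teal} = {blue,red,teal}
{red,teal} ∧ {} = {}
{blue,red,teal} ∨ {} = {blue,red,teal}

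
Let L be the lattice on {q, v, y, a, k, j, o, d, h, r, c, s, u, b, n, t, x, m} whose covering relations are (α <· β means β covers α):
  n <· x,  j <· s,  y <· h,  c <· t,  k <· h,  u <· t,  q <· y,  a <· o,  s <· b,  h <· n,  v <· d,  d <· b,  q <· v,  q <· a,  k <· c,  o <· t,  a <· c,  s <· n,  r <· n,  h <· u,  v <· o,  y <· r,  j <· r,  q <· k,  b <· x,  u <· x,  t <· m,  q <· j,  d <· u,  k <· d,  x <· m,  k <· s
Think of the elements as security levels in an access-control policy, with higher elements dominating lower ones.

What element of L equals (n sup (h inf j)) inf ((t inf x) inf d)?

k

h ∧ j = q
n ∨ q = n
t ∧ x = u
u ∧ d = d
n ∧ d = k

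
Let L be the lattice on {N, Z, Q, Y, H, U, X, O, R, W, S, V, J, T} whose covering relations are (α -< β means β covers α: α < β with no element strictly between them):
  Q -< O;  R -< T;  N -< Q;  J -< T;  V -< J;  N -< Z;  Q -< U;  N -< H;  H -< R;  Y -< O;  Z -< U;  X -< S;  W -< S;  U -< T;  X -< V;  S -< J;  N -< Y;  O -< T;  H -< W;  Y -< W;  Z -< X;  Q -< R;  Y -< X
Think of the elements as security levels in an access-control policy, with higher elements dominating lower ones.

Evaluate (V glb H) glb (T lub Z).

N

V ∧ H = N
T ∨ Z = T
N ∧ T = N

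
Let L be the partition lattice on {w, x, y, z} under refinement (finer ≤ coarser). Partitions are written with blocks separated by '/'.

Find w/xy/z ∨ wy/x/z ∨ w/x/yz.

Common upper bounds of {w/xy/z, wy/x/z, w/x/yz}: wxyz.
The least among these is wxyz.

wxyz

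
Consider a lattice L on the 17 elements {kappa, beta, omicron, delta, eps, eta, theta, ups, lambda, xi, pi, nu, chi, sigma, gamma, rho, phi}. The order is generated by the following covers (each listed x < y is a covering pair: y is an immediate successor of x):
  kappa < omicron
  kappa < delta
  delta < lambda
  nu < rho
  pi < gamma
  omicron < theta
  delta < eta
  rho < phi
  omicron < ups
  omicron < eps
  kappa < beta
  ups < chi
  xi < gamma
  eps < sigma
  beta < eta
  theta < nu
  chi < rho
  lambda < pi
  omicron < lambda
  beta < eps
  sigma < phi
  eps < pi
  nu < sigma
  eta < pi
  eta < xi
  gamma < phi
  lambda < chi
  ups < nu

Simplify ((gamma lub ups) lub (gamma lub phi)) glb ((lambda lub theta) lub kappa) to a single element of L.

rho

gamma ∨ ups = phi
gamma ∨ phi = phi
phi ∨ phi = phi
lambda ∨ theta = rho
rho ∨ kappa = rho
phi ∧ rho = rho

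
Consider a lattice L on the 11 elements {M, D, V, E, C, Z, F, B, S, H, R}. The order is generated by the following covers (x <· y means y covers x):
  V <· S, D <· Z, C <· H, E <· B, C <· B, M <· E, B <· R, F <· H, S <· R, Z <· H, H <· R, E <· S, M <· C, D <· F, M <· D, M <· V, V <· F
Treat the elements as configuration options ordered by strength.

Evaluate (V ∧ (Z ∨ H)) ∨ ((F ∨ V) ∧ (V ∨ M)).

Z ∨ H = H
V ∧ H = V
F ∨ V = F
V ∨ M = V
F ∧ V = V
V ∨ V = V

V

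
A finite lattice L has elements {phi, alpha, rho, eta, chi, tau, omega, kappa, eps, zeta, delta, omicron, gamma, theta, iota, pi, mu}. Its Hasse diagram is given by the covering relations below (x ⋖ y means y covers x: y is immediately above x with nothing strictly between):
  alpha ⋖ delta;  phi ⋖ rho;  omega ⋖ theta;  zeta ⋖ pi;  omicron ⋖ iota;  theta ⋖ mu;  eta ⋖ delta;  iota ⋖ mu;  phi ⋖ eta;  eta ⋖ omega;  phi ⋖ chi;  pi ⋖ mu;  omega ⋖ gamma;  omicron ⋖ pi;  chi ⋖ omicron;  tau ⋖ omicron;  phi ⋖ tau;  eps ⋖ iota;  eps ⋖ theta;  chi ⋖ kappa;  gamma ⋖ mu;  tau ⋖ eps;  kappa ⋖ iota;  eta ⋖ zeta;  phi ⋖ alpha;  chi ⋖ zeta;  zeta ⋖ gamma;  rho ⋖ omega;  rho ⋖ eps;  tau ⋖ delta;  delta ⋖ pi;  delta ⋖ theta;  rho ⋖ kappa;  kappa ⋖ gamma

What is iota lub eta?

mu

Common upper bounds of {iota, eta}: mu.
The least among these is mu.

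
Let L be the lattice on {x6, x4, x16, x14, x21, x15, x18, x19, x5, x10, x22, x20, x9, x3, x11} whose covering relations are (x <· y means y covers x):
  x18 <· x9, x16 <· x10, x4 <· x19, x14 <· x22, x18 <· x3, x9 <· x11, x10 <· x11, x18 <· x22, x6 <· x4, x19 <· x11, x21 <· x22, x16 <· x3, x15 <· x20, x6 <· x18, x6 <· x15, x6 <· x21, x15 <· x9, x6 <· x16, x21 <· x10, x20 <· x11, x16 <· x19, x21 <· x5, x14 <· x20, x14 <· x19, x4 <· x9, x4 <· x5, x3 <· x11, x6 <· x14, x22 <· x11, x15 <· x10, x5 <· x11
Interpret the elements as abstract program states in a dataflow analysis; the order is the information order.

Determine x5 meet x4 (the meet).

Common lower bounds of {x5, x4}: x4, x6.
The greatest among these is x4.

x4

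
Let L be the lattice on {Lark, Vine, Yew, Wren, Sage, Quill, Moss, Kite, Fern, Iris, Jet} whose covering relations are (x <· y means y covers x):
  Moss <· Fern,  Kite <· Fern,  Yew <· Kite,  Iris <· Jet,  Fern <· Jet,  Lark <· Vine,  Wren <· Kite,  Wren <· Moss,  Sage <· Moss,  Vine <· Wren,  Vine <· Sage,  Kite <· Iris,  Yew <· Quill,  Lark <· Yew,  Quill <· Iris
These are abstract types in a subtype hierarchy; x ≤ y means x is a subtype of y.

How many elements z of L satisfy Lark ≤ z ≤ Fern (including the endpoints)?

The interval [Lark, Fern] = {Fern, Kite, Lark, Moss, Sage, Vine, Wren, Yew}, which has 8 elements.

8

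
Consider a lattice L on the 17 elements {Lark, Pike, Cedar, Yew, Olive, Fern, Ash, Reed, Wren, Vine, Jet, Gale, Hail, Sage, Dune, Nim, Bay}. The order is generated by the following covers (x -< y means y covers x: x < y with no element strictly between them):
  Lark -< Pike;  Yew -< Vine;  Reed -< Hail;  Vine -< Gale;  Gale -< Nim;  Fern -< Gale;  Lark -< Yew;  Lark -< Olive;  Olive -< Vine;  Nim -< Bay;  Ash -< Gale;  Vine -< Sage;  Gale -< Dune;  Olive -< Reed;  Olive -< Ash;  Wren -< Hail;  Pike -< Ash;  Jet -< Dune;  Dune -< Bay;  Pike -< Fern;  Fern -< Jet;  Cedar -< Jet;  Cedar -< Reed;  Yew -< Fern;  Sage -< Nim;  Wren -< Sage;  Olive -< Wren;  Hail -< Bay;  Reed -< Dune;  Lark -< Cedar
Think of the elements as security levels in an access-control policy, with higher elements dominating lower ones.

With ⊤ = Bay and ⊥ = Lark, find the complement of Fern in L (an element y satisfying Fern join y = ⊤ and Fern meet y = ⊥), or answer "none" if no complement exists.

Need y with Fern ∨ y = Bay and Fern ∧ y = Lark.
Checking each element gives: Hail.

Hail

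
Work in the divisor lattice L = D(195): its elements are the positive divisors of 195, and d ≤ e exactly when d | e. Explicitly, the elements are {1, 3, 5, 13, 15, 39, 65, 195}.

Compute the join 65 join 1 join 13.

In the divisibility order, the join is the least common multiple: lcm(65, 1, 13) = 65.

65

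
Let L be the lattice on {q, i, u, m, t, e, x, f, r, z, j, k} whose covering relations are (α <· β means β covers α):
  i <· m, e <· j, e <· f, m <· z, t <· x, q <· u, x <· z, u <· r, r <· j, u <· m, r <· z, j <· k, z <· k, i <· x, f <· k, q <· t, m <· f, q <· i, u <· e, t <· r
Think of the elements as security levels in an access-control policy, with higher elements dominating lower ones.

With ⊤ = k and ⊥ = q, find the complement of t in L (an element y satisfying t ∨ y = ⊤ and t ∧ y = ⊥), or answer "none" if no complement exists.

f

Need y with t ∨ y = k and t ∧ y = q.
Checking each element gives: f.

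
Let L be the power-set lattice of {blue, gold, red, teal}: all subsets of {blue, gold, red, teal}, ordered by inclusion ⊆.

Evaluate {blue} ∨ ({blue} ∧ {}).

{blue}

{blue} ∧ {} = {}
{blue} ∨ {} = {blue}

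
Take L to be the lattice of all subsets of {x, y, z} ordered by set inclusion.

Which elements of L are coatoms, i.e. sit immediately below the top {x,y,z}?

The coatoms are exactly the elements covered by {x,y,z}: {x,y}, {x,z}, {y,z}.

{x,y}, {x,z}, {y,z}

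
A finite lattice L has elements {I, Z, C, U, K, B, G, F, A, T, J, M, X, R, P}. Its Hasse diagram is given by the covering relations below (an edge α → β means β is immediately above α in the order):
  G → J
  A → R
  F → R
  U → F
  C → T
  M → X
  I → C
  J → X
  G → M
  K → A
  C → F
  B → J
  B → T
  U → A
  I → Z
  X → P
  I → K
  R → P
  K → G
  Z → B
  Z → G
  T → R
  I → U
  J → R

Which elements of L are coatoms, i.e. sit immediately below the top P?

R, X

The coatoms are exactly the elements covered by P: R, X.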